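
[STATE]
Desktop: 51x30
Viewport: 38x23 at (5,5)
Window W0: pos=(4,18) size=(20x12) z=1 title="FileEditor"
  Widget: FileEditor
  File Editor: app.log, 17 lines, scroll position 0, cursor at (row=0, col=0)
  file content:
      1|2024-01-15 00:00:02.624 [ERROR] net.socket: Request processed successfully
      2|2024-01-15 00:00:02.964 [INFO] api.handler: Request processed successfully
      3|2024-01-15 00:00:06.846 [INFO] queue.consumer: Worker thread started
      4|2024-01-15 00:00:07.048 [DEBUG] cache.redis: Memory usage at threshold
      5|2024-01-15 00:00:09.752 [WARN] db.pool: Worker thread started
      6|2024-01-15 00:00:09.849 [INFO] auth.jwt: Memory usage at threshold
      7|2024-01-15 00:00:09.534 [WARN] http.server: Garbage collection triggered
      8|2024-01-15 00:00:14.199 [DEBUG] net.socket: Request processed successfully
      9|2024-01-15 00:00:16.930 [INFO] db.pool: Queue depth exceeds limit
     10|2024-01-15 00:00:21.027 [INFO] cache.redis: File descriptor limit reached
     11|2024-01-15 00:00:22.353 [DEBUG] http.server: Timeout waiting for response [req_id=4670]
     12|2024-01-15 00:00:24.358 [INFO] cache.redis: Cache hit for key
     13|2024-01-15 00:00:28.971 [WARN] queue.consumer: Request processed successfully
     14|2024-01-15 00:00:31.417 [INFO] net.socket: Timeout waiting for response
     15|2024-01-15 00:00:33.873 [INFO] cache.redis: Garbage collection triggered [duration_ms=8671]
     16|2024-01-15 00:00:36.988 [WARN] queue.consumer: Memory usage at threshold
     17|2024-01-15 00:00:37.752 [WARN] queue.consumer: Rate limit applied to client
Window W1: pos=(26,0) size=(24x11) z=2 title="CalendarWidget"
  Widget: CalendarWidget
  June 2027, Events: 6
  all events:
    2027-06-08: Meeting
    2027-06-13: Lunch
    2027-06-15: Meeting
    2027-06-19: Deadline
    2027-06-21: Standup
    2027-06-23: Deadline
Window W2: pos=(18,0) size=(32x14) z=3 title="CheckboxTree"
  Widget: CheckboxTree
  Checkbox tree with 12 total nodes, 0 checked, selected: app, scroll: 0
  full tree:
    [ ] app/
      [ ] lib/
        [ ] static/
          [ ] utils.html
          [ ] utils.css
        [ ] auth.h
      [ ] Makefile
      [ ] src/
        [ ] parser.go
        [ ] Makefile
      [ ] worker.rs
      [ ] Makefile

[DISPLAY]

             ┃     [ ] static/        
             ┃       [ ] utils.html   
             ┃       [ ] utils.css    
             ┃     [ ] auth.h         
             ┃   [ ] Makefile         
             ┃   [ ] src/             
             ┃     [ ] parser.go      
             ┃     [ ] Makefile       
             ┗━━━━━━━━━━━━━━━━━━━━━━━━
                                      
                                      
                                      
                                      
━━━━━━━━━━━━━━━━━━┓                   
 FileEditor       ┃                   
──────────────────┨                   
█024-01-15 00:00:▲┃                   
2024-01-15 00:00:█┃                   
2024-01-15 00:00:░┃                   
2024-01-15 00:00:░┃                   
2024-01-15 00:00:░┃                   
2024-01-15 00:00:░┃                   
2024-01-15 00:00:░┃                   


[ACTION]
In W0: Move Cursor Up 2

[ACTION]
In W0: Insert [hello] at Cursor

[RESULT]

             ┃     [ ] static/        
             ┃       [ ] utils.html   
             ┃       [ ] utils.css    
             ┃     [ ] auth.h         
             ┃   [ ] Makefile         
             ┃   [ ] src/             
             ┃     [ ] parser.go      
             ┃     [ ] Makefile       
             ┗━━━━━━━━━━━━━━━━━━━━━━━━
                                      
                                      
                                      
                                      
━━━━━━━━━━━━━━━━━━┓                   
 FileEditor       ┃                   
──────────────────┨                   
hello█024-01-15 0▲┃                   
2024-01-15 00:00:█┃                   
2024-01-15 00:00:░┃                   
2024-01-15 00:00:░┃                   
2024-01-15 00:00:░┃                   
2024-01-15 00:00:░┃                   
2024-01-15 00:00:░┃                   


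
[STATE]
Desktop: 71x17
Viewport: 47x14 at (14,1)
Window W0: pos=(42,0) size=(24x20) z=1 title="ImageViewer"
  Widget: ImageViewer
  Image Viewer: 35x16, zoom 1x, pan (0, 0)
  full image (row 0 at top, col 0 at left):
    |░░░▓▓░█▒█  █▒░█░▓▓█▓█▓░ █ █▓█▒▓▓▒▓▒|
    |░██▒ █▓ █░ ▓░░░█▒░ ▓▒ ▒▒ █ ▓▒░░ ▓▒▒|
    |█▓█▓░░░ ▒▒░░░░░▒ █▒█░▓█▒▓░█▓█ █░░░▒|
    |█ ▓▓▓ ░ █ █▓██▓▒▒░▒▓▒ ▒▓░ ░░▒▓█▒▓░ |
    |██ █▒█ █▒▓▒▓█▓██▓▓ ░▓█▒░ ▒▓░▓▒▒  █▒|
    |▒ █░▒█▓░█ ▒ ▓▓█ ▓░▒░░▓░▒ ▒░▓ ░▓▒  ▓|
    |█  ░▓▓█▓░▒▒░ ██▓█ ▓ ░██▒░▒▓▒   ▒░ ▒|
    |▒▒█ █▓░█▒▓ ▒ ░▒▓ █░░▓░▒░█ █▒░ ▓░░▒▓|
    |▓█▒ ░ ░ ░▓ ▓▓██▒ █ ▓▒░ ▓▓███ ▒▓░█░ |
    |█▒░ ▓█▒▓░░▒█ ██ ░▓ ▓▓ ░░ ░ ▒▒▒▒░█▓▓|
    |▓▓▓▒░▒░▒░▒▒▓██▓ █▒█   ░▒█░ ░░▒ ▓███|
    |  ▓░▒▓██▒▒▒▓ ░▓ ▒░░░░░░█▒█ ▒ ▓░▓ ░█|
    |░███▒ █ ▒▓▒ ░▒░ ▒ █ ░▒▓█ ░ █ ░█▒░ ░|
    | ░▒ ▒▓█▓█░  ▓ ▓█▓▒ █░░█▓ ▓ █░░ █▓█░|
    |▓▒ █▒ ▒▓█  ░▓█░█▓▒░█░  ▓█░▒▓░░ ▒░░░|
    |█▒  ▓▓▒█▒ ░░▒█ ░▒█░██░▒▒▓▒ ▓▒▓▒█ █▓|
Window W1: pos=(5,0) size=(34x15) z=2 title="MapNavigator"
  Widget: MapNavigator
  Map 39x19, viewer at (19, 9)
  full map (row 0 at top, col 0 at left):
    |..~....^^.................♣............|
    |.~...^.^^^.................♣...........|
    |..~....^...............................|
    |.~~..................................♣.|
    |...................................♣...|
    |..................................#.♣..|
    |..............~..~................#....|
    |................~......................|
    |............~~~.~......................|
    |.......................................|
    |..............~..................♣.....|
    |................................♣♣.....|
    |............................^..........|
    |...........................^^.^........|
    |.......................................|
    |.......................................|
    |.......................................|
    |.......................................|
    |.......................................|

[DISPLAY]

gator                   ┃   ┃ ImageViewer      
────────────────────────┨   ┠──────────────────
........................┃   ┃░░░▓▓░█▒█  █▒░█░▓▓
.......................#┃   ┃░██▒ █▓ █░ ▓░░░█▒░
...~..~................#┃   ┃█▓█▓░░░ ▒▒░░░░░▒ █
.....~..................┃   ┃█ ▓▓▓ ░ █ █▓██▓▒▒░
.~~~.~..................┃   ┃██ █▒█ █▒▓▒▓█▓██▓▓
........@...............┃   ┃▒ █░▒█▓░█ ▒ ▓▓█ ▓░
...~..................♣.┃   ┃█  ░▓▓█▓░▒▒░ ██▓█ 
.....................♣♣.┃   ┃▒▒█ █▓░█▒▓ ▒ ░▒▓ █
.................^......┃   ┃▓█▒ ░ ░ ░▓ ▓▓██▒ █
................^^.^....┃   ┃█▒░ ▓█▒▓░░▒█ ██ ░▓
........................┃   ┃▓▓▓▒░▒░▒░▒▒▓██▓ █▒
━━━━━━━━━━━━━━━━━━━━━━━━┛   ┃  ▓░▒▓██▒▒▒▓ ░▓ ▒░


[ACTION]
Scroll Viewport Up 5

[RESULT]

━━━━━━━━━━━━━━━━━━━━━━━━┓   ┏━━━━━━━━━━━━━━━━━━
gator                   ┃   ┃ ImageViewer      
────────────────────────┨   ┠──────────────────
........................┃   ┃░░░▓▓░█▒█  █▒░█░▓▓
.......................#┃   ┃░██▒ █▓ █░ ▓░░░█▒░
...~..~................#┃   ┃█▓█▓░░░ ▒▒░░░░░▒ █
.....~..................┃   ┃█ ▓▓▓ ░ █ █▓██▓▒▒░
.~~~.~..................┃   ┃██ █▒█ █▒▓▒▓█▓██▓▓
........@...............┃   ┃▒ █░▒█▓░█ ▒ ▓▓█ ▓░
...~..................♣.┃   ┃█  ░▓▓█▓░▒▒░ ██▓█ 
.....................♣♣.┃   ┃▒▒█ █▓░█▒▓ ▒ ░▒▓ █
.................^......┃   ┃▓█▒ ░ ░ ░▓ ▓▓██▒ █
................^^.^....┃   ┃█▒░ ▓█▒▓░░▒█ ██ ░▓
........................┃   ┃▓▓▓▒░▒░▒░▒▒▓██▓ █▒


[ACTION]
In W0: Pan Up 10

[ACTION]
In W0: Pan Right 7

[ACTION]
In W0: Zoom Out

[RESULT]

━━━━━━━━━━━━━━━━━━━━━━━━┓   ┏━━━━━━━━━━━━━━━━━━
gator                   ┃   ┃ ImageViewer      
────────────────────────┨   ┠──────────────────
........................┃   ┃▒█  █▒░█░▓▓█▓█▓░ █
.......................#┃   ┃ █░ ▓░░░█▒░ ▓▒ ▒▒ 
...~..~................#┃   ┃ ▒▒░░░░░▒ █▒█░▓█▒▓
.....~..................┃   ┃ █ █▓██▓▒▒░▒▓▒ ▒▓░
.~~~.~..................┃   ┃█▒▓▒▓█▓██▓▓ ░▓█▒░ 
........@...............┃   ┃░█ ▒ ▓▓█ ▓░▒░░▓░▒ 
...~..................♣.┃   ┃▓░▒▒░ ██▓█ ▓ ░██▒░
.....................♣♣.┃   ┃█▒▓ ▒ ░▒▓ █░░▓░▒░█
.................^......┃   ┃ ░▓ ▓▓██▒ █ ▓▒░ ▓▓
................^^.^....┃   ┃▓░░▒█ ██ ░▓ ▓▓ ░░ 
........................┃   ┃▒░▒▒▓██▓ █▒█   ░▒█


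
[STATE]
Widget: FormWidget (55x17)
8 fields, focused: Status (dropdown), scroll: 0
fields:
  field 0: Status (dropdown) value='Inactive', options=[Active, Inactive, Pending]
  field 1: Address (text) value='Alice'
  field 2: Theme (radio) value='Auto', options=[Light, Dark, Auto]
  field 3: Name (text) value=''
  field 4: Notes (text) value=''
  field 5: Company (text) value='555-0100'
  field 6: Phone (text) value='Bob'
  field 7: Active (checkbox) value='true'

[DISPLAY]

> Status:     [Inactive                              ▼]
  Address:    [Alice                                  ]
  Theme:      ( ) Light  ( ) Dark  (●) Auto            
  Name:       [                                       ]
  Notes:      [                                       ]
  Company:    [555-0100                               ]
  Phone:      [Bob                                    ]
  Active:     [x]                                      
                                                       
                                                       
                                                       
                                                       
                                                       
                                                       
                                                       
                                                       
                                                       


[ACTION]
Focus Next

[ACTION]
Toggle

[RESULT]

  Status:     [Inactive                              ▼]
> Address:    [Alice                                  ]
  Theme:      ( ) Light  ( ) Dark  (●) Auto            
  Name:       [                                       ]
  Notes:      [                                       ]
  Company:    [555-0100                               ]
  Phone:      [Bob                                    ]
  Active:     [x]                                      
                                                       
                                                       
                                                       
                                                       
                                                       
                                                       
                                                       
                                                       
                                                       


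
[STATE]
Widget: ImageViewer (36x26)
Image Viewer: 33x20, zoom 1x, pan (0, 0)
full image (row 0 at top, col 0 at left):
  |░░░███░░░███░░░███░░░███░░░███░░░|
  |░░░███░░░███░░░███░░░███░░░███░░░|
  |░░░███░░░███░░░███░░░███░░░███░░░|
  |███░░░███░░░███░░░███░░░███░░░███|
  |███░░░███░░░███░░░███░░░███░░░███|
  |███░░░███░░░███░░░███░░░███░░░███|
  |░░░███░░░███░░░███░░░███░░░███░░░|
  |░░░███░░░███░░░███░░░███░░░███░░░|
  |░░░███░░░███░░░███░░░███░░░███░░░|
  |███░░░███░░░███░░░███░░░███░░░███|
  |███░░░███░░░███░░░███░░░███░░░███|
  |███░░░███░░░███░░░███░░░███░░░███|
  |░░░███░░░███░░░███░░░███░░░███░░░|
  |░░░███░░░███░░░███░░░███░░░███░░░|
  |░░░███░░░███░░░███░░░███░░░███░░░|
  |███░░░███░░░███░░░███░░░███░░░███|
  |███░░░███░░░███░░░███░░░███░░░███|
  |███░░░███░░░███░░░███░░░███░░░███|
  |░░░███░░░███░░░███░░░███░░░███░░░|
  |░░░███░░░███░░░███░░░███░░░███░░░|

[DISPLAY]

░░░███░░░███░░░███░░░███░░░███░░░   
░░░███░░░███░░░███░░░███░░░███░░░   
░░░███░░░███░░░███░░░███░░░███░░░   
███░░░███░░░███░░░███░░░███░░░███   
███░░░███░░░███░░░███░░░███░░░███   
███░░░███░░░███░░░███░░░███░░░███   
░░░███░░░███░░░███░░░███░░░███░░░   
░░░███░░░███░░░███░░░███░░░███░░░   
░░░███░░░███░░░███░░░███░░░███░░░   
███░░░███░░░███░░░███░░░███░░░███   
███░░░███░░░███░░░███░░░███░░░███   
███░░░███░░░███░░░███░░░███░░░███   
░░░███░░░███░░░███░░░███░░░███░░░   
░░░███░░░███░░░███░░░███░░░███░░░   
░░░███░░░███░░░███░░░███░░░███░░░   
███░░░███░░░███░░░███░░░███░░░███   
███░░░███░░░███░░░███░░░███░░░███   
███░░░███░░░███░░░███░░░███░░░███   
░░░███░░░███░░░███░░░███░░░███░░░   
░░░███░░░███░░░███░░░███░░░███░░░   
                                    
                                    
                                    
                                    
                                    
                                    


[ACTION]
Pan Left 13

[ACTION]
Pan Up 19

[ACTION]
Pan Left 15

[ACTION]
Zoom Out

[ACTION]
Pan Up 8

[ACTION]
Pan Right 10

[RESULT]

██░░░███░░░███░░░███░░░             
██░░░███░░░███░░░███░░░             
██░░░███░░░███░░░███░░░             
░░███░░░███░░░███░░░███             
░░███░░░███░░░███░░░███             
░░███░░░███░░░███░░░███             
██░░░███░░░███░░░███░░░             
██░░░███░░░███░░░███░░░             
██░░░███░░░███░░░███░░░             
░░███░░░███░░░███░░░███             
░░███░░░███░░░███░░░███             
░░███░░░███░░░███░░░███             
██░░░███░░░███░░░███░░░             
██░░░███░░░███░░░███░░░             
██░░░███░░░███░░░███░░░             
░░███░░░███░░░███░░░███             
░░███░░░███░░░███░░░███             
░░███░░░███░░░███░░░███             
██░░░███░░░███░░░███░░░             
██░░░███░░░███░░░███░░░             
                                    
                                    
                                    
                                    
                                    
                                    


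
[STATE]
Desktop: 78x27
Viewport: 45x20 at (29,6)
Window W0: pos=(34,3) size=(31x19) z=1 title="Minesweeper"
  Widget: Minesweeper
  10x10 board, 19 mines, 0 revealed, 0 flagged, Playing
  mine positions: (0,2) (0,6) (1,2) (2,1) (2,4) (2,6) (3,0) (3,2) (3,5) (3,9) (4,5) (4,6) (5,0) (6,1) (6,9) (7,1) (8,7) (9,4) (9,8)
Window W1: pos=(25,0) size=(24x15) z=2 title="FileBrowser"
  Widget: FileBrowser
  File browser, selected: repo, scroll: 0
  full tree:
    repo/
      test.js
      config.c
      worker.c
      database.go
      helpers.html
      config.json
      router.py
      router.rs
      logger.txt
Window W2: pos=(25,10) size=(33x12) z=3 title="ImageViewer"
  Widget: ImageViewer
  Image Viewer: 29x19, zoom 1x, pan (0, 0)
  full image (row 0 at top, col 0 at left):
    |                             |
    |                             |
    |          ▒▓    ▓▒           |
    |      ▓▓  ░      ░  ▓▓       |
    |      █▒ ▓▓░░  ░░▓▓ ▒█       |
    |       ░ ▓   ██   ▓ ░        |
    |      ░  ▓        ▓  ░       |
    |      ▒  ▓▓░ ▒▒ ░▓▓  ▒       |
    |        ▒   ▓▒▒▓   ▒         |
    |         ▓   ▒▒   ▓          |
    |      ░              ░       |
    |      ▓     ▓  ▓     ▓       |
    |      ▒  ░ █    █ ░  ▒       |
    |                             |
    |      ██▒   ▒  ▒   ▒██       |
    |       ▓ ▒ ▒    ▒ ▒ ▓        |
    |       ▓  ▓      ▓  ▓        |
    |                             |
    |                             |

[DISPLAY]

 worker.c          ┃               ┃         
 database.go       ┃               ┃         
 helpers.html      ┃               ┃         
 config.json       ┃               ┃         
━━━━━━━━━━━━━━━━━━━━━━━━━━━━┓      ┃         
ageViewer                   ┃      ┃         
────────────────────────────┨      ┃         
                            ┃      ┃         
                            ┃      ┃         
       ▒▓    ▓▒             ┃      ┃         
   ▓▓  ░      ░  ▓▓         ┃      ┃         
   █▒ ▓▓░░  ░░▓▓ ▒█         ┃      ┃         
    ░ ▓   ██   ▓ ░          ┃      ┃         
   ░  ▓        ▓  ░         ┃      ┃         
   ▒  ▓▓░ ▒▒ ░▓▓  ▒         ┃      ┃         
━━━━━━━━━━━━━━━━━━━━━━━━━━━━┛━━━━━━┛         
                                             
                                             
                                             
                                             


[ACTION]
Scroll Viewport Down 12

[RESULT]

 database.go       ┃               ┃         
 helpers.html      ┃               ┃         
 config.json       ┃               ┃         
━━━━━━━━━━━━━━━━━━━━━━━━━━━━┓      ┃         
ageViewer                   ┃      ┃         
────────────────────────────┨      ┃         
                            ┃      ┃         
                            ┃      ┃         
       ▒▓    ▓▒             ┃      ┃         
   ▓▓  ░      ░  ▓▓         ┃      ┃         
   █▒ ▓▓░░  ░░▓▓ ▒█         ┃      ┃         
    ░ ▓   ██   ▓ ░          ┃      ┃         
   ░  ▓        ▓  ░         ┃      ┃         
   ▒  ▓▓░ ▒▒ ░▓▓  ▒         ┃      ┃         
━━━━━━━━━━━━━━━━━━━━━━━━━━━━┛━━━━━━┛         
                                             
                                             
                                             
                                             
                                             


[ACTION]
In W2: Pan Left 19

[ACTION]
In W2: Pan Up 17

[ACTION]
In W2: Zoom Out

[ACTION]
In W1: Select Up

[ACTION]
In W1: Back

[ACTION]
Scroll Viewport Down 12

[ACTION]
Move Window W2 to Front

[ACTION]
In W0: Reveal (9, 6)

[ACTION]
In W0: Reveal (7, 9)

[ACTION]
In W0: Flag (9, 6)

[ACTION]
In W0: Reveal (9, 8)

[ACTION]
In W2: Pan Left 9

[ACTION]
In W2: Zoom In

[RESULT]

 database.go       ┃               ┃         
 helpers.html      ┃               ┃         
 config.json       ┃               ┃         
━━━━━━━━━━━━━━━━━━━━━━━━━━━━┓      ┃         
ageViewer                   ┃      ┃         
────────────────────────────┨      ┃         
                            ┃      ┃         
                            ┃      ┃         
                            ┃      ┃         
                            ┃      ┃         
                 ▒▒▓▓       ┃      ┃         
                 ▒▒▓▓       ┃      ┃         
         ▓▓▓▓    ░░         ┃      ┃         
         ▓▓▓▓    ░░         ┃      ┃         
━━━━━━━━━━━━━━━━━━━━━━━━━━━━┛━━━━━━┛         
                                             
                                             
                                             
                                             
                                             


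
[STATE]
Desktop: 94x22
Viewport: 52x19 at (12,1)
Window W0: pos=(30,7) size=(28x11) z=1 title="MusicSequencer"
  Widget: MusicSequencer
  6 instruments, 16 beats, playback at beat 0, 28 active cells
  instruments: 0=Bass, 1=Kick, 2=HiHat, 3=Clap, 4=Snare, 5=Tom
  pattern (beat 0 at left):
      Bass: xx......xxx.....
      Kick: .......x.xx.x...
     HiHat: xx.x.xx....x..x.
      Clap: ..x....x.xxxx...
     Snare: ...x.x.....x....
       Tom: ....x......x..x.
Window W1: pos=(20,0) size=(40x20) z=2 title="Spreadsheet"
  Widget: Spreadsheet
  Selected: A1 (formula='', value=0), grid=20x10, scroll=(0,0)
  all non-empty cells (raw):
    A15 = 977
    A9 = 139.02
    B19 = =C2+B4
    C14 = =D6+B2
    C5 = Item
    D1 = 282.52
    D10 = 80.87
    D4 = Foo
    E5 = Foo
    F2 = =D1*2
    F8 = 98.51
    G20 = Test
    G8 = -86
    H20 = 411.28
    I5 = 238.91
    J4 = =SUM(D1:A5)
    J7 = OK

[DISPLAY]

        ┃ Spreadsheet                          ┃    
        ┠──────────────────────────────────────┨    
        ┃A1:                                   ┃    
        ┃       A       B       C       D      ┃    
        ┃--------------------------------------┃    
        ┃  1      [0]       0       0  282.52  ┃    
        ┃  2        0       0       0       0  ┃    
        ┃  3        0       0       0       0  ┃    
        ┃  4        0       0       0Foo       ┃    
        ┃  5        0       0Item           0Fo┃    
        ┃  6        0       0       0       0  ┃    
        ┃  7        0       0       0       0  ┃    
        ┃  8        0       0       0       0  ┃    
        ┃  9   139.02       0       0       0  ┃    
        ┃ 10        0       0       0   80.87  ┃    
        ┃ 11        0       0       0       0  ┃    
        ┃ 12        0       0       0       0  ┃    
        ┃ 13        0       0       0       0  ┃    
        ┗━━━━━━━━━━━━━━━━━━━━━━━━━━━━━━━━━━━━━━┛    


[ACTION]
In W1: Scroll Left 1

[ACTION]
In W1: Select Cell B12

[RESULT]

        ┃ Spreadsheet                          ┃    
        ┠──────────────────────────────────────┨    
        ┃B12:                                  ┃    
        ┃       A       B       C       D      ┃    
        ┃--------------------------------------┃    
        ┃  1        0       0       0  282.52  ┃    
        ┃  2        0       0       0       0  ┃    
        ┃  3        0       0       0       0  ┃    
        ┃  4        0       0       0Foo       ┃    
        ┃  5        0       0Item           0Fo┃    
        ┃  6        0       0       0       0  ┃    
        ┃  7        0       0       0       0  ┃    
        ┃  8        0       0       0       0  ┃    
        ┃  9   139.02       0       0       0  ┃    
        ┃ 10        0       0       0   80.87  ┃    
        ┃ 11        0       0       0       0  ┃    
        ┃ 12        0     [0]       0       0  ┃    
        ┃ 13        0       0       0       0  ┃    
        ┗━━━━━━━━━━━━━━━━━━━━━━━━━━━━━━━━━━━━━━┛    


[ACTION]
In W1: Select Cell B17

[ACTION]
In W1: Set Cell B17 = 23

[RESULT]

        ┃ Spreadsheet                          ┃    
        ┠──────────────────────────────────────┨    
        ┃B17: 23                               ┃    
        ┃       A       B       C       D      ┃    
        ┃--------------------------------------┃    
        ┃  1        0       0       0  282.52  ┃    
        ┃  2        0       0       0       0  ┃    
        ┃  3        0       0       0       0  ┃    
        ┃  4        0       0       0Foo       ┃    
        ┃  5        0       0Item           0Fo┃    
        ┃  6        0       0       0       0  ┃    
        ┃  7        0       0       0       0  ┃    
        ┃  8        0       0       0       0  ┃    
        ┃  9   139.02       0       0       0  ┃    
        ┃ 10        0       0       0   80.87  ┃    
        ┃ 11        0       0       0       0  ┃    
        ┃ 12        0       0       0       0  ┃    
        ┃ 13        0       0       0       0  ┃    
        ┗━━━━━━━━━━━━━━━━━━━━━━━━━━━━━━━━━━━━━━┛    


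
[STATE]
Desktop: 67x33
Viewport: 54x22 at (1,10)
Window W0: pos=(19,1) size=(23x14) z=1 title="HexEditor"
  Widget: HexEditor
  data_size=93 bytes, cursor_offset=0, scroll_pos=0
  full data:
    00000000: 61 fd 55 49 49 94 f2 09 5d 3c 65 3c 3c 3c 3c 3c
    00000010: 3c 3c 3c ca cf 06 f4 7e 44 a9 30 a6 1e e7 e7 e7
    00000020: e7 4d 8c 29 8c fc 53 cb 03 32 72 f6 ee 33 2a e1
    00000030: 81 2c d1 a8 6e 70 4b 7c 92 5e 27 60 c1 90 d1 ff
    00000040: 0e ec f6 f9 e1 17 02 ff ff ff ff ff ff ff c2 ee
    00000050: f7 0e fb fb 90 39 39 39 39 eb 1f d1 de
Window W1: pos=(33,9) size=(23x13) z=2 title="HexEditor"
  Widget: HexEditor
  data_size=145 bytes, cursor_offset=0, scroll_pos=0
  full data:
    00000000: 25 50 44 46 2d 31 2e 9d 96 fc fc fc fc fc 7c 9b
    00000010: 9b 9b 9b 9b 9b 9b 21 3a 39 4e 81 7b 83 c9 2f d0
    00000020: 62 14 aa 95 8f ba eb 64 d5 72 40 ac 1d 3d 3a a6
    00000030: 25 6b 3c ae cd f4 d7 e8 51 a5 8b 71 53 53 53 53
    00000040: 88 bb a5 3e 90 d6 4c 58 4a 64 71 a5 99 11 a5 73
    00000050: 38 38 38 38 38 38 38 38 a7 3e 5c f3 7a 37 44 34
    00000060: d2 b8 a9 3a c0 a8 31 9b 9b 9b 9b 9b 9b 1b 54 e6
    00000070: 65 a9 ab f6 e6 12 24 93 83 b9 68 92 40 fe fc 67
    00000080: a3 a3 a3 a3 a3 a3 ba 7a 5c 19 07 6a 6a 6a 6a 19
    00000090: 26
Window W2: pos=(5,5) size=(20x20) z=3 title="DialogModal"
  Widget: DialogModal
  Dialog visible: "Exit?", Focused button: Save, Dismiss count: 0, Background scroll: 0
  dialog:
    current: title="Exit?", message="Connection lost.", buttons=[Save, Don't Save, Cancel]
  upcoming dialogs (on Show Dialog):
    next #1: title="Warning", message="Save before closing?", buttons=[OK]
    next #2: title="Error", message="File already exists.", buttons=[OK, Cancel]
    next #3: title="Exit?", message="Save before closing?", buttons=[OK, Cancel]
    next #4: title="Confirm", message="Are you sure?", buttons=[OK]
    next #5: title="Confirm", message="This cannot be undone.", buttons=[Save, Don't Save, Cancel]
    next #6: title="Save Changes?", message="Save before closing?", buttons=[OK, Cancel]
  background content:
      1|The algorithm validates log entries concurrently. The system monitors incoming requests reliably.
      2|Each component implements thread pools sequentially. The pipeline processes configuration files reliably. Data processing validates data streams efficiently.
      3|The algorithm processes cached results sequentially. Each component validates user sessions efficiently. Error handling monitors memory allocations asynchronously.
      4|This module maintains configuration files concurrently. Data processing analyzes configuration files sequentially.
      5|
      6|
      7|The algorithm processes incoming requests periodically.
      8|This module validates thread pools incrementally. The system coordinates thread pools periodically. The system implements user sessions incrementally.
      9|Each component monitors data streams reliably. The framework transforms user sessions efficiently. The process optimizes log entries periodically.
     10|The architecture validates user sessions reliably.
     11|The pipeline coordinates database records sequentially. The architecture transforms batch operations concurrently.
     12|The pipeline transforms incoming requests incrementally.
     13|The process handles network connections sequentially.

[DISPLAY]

    ┃The algorithm proc┃        ┃ HexEditor           
    ┃This module mainta┃        ┠─────────────────────
    ┃                  ┃        ┃00000000  25 50 44 46
    ┃  ┌────────────┐  ┃        ┃00000010  9b 9b 9b 9b
    ┃Th│   Exit?    │oc┃━━━━━━━━┃00000020  62 14 aa 95
    ┃Th│Connection l│da┃        ┃00000030  25 6b 3c ae
    ┃Ea│[Save]  Don'│on┃        ┃00000040  88 bb a5 3e
    ┃Th└────────────┘ v┃        ┃00000050  38 38 38 38
    ┃The pipeline coord┃        ┃00000060  d2 b8 a9 3a
    ┃The pipeline trans┃        ┃00000070  65 a9 ab f6
    ┃The process handle┃        ┃00000080  a3 a3 a3 a3
    ┃                  ┃        ┗━━━━━━━━━━━━━━━━━━━━━
    ┃                  ┃                              
    ┃                  ┃                              
    ┗━━━━━━━━━━━━━━━━━━┛                              
                                                      
                                                      
                                                      
                                                      
                                                      
                                                      
                                                      


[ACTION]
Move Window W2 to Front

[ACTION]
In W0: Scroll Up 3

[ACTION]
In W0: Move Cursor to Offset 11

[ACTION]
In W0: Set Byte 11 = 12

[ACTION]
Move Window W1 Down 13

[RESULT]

    ┃The algorithm proc┃                ┃             
    ┃This module mainta┃                ┃             
    ┃                  ┃                ┃             
    ┃  ┌────────────┐  ┃                ┃             
    ┃Th│   Exit?    │oc┃━━━━━━━━━━━━━━━━┛             
    ┃Th│Connection l│da┃                              
    ┃Ea│[Save]  Don'│on┃                              
    ┃Th└────────────┘ v┃                              
    ┃The pipeline coord┃                              
    ┃The pipeline trans┃                              
    ┃The process handle┃        ┏━━━━━━━━━━━━━━━━━━━━━
    ┃                  ┃        ┃ HexEditor           
    ┃                  ┃        ┠─────────────────────
    ┃                  ┃        ┃00000000  25 50 44 46
    ┗━━━━━━━━━━━━━━━━━━┛        ┃00000010  9b 9b 9b 9b
                                ┃00000020  62 14 aa 95
                                ┃00000030  25 6b 3c ae
                                ┃00000040  88 bb a5 3e
                                ┃00000050  38 38 38 38
                                ┃00000060  d2 b8 a9 3a
                                ┃00000070  65 a9 ab f6
                                ┃00000080  a3 a3 a3 a3


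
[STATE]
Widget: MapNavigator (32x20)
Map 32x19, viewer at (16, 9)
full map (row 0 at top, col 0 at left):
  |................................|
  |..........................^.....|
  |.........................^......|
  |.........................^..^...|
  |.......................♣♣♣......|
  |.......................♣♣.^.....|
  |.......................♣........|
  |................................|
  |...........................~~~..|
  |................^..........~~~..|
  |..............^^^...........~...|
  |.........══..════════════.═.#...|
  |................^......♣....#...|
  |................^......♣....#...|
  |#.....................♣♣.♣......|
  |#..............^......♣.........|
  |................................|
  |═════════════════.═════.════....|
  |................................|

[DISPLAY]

                                
................................
..........................^.....
.........................^......
.........................^..^...
.......................♣♣♣......
.......................♣♣.^.....
.......................♣........
................................
...........................~~~..
................@..........~~~..
..............^^^...........~...
.........══..════════════.═.#...
................^......♣....#...
................^......♣....#...
#.....................♣♣.♣......
#..............^......♣.........
................................
═════════════════.═════.════....
................................


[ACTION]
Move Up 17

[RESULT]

                                
                                
                                
                                
                                
                                
                                
                                
                                
                                
................@...............
..........................^.....
.........................^......
.........................^..^...
.......................♣♣♣......
.......................♣♣.^.....
.......................♣........
................................
...........................~~~..
................^..........~~~..


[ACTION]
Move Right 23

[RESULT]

                                
                                
                                
                                
                                
                                
                                
                                
                                
                                
................@               
...........^.....               
..........^......               
..........^..^...               
........♣♣♣......               
........♣♣.^.....               
........♣........               
.................               
............~~~..               
.^..........~~~..               


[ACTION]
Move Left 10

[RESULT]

                                
                                
                                
                                
                                
                                
                                
                                
                                
                                
................@..........     
.....................^.....     
....................^......     
....................^..^...     
..................♣♣♣......     
..................♣♣.^.....     
..................♣........     
...........................     
......................~~~..     
...........^..........~~~..     


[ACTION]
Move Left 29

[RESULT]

                                
                                
                                
                                
                                
                                
                                
                                
                                
                                
                @...............
                ................
                ................
                ................
                ................
                ................
                ................
                ................
                ................
                ................


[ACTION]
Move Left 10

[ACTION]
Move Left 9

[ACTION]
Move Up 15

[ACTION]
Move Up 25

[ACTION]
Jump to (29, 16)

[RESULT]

..........♣........             
...................             
..............~~~..             
...^..........~~~..             
.^^^...........~...             
════════════.═.#...             
...^......♣....#...             
...^......♣....#...             
.........♣♣.♣......             
..^......♣.........             
................@..             
════.═════.════....             
...................             
                                
                                
                                
                                
                                
                                
                                
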